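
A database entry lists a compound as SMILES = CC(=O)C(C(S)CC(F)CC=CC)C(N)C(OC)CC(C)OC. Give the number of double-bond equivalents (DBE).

2

Degree of unsaturation = (number of rings) + (number of π bonds).
Ring closures in the SMILES: 0.
π bonds: 2 double bonds (each 1 DoU) → 2 DoU from unsaturation.
Total DoU = 0 + 2 = 2.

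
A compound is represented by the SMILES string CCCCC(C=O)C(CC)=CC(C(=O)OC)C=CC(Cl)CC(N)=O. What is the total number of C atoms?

Count every carbon token in the SMILES (each C, including those in ring-closure positions and inside branches).
Carbon count: 18.

18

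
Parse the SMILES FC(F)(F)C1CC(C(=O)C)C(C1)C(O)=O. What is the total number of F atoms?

3

Scan the SMILES for F atoms (remember two-letter symbols like Cl and Br are single atoms).
Fluorine count: 3.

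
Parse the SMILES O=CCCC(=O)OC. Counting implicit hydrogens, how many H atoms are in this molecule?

Walk through each heavy atom and fill implicit hydrogens from standard valence (C 4, N 3, O 2, S 2, halogen 1):
  atom 1: O, bond orders sum to 2 (valence 2) → 0 H
  atom 2: C, bond orders sum to 3 (valence 4) → 1 H
  atom 3: C, bond orders sum to 2 (valence 4) → 2 H
  atom 4: C, bond orders sum to 2 (valence 4) → 2 H
  atom 5: C, bond orders sum to 4 (valence 4) → 0 H
  atom 6: O, bond orders sum to 2 (valence 2) → 0 H
  atom 7: O, bond orders sum to 2 (valence 2) → 0 H
  atom 8: C, bond orders sum to 1 (valence 4) → 3 H
Total hydrogens: 8.

8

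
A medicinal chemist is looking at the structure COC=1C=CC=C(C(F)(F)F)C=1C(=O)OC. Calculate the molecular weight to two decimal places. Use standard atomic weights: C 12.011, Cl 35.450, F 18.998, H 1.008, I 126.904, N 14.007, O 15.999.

234.17 g/mol

First, the molecular formula is C10H9F3O3 (counting implicit H from valence).
  C: 10 × 12.011 = 120.110
  F: 3 × 18.998 = 56.994
  H: 9 × 1.008 = 9.072
  O: 3 × 15.999 = 47.997
Sum: 10×12.011 + 3×18.998 + 9×1.008 + 3×15.999 = 234.173 → 234.17 g/mol.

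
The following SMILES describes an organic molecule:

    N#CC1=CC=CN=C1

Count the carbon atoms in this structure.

6

Count every carbon token in the SMILES (each C, including those in ring-closure positions and inside branches).
Carbon count: 6.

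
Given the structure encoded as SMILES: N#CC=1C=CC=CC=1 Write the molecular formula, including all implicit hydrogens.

C7H5N

Walk through each heavy atom and fill implicit hydrogens from standard valence (C 4, N 3, O 2, S 2, halogen 1):
  atom 1: N, bond orders sum to 3 (valence 3) → 0 H
  atom 2: C, bond orders sum to 4 (valence 4) → 0 H
  atom 3: C, bond orders sum to 4 (valence 4) → 0 H
  atom 4: C, bond orders sum to 3 (valence 4) → 1 H
  atom 5: C, bond orders sum to 3 (valence 4) → 1 H
  atom 6: C, bond orders sum to 3 (valence 4) → 1 H
  atom 7: C, bond orders sum to 3 (valence 4) → 1 H
  atom 8: C, bond orders sum to 3 (valence 4) → 1 H
Totals → C:7, H:5, N:1.
In Hill order: C7H5N.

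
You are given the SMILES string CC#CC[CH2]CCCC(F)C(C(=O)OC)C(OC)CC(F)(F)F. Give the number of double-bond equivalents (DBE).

3

Molecular formula: C16H24F4O3.
DoU = (2C + 2 + N − H − X) / 2, where X is the halogen count and O/S are ignored.
    = (2·16 + 2 + 0 − 24 − 4) / 2 = 6 / 2 = 3.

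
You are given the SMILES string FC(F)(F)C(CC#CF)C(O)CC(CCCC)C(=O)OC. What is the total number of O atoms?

3

Scan the SMILES for O atoms (remember two-letter symbols like Cl and Br are single atoms).
Oxygen count: 3.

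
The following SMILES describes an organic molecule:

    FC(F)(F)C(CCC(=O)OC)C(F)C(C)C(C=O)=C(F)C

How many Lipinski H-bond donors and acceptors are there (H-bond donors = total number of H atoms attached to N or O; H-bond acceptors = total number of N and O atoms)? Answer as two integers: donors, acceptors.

0, 3

Donors: find every N or O and count the H atoms it carries.
  atom 9 (O): bond orders sum to 2 → 0 H
  atom 10 (O): bond orders sum to 2 → 0 H
  atom 18 (O): bond orders sum to 2 → 0 H
Lipinski HBD = 0.
Acceptors: N atoms = 0, O atoms = 3 → HBA = 3.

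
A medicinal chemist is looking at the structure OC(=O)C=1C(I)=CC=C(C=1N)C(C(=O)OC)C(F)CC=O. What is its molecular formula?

C13H13FINO5

Walk through each heavy atom and fill implicit hydrogens from standard valence (C 4, N 3, O 2, S 2, halogen 1):
  atom 1: O, bond orders sum to 1 (valence 2) → 1 H
  atom 2: C, bond orders sum to 4 (valence 4) → 0 H
  atom 3: O, bond orders sum to 2 (valence 2) → 0 H
  atom 4: C, bond orders sum to 4 (valence 4) → 0 H
  atom 5: C, bond orders sum to 4 (valence 4) → 0 H
  atom 6: I (halogen, monovalent) → 0 H
  atom 7: C, bond orders sum to 3 (valence 4) → 1 H
  atom 8: C, bond orders sum to 3 (valence 4) → 1 H
  atom 9: C, bond orders sum to 4 (valence 4) → 0 H
  atom 10: C, bond orders sum to 4 (valence 4) → 0 H
  atom 11: N, bond orders sum to 1 (valence 3) → 2 H
  atom 12: C, bond orders sum to 3 (valence 4) → 1 H
  atom 13: C, bond orders sum to 4 (valence 4) → 0 H
  atom 14: O, bond orders sum to 2 (valence 2) → 0 H
  atom 15: O, bond orders sum to 2 (valence 2) → 0 H
  atom 16: C, bond orders sum to 1 (valence 4) → 3 H
  atom 17: C, bond orders sum to 3 (valence 4) → 1 H
  atom 18: F (halogen, monovalent) → 0 H
  atom 19: C, bond orders sum to 2 (valence 4) → 2 H
  atom 20: C, bond orders sum to 3 (valence 4) → 1 H
  atom 21: O, bond orders sum to 2 (valence 2) → 0 H
Totals → C:13, H:13, F:1, I:1, N:1, O:5.
In Hill order: C13H13FINO5.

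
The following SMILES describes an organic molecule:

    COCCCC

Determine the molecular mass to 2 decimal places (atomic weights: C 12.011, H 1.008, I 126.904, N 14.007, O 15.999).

First, the molecular formula is C5H12O (counting implicit H from valence).
  C: 5 × 12.011 = 60.055
  H: 12 × 1.008 = 12.096
  O: 1 × 15.999 = 15.999
Sum: 5×12.011 + 12×1.008 + 1×15.999 = 88.150 → 88.15 g/mol.

88.15 g/mol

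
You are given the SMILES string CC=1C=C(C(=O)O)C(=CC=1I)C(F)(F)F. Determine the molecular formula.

C9H6F3IO2

Walk through each heavy atom and fill implicit hydrogens from standard valence (C 4, N 3, O 2, S 2, halogen 1):
  atom 1: C, bond orders sum to 1 (valence 4) → 3 H
  atom 2: C, bond orders sum to 4 (valence 4) → 0 H
  atom 3: C, bond orders sum to 3 (valence 4) → 1 H
  atom 4: C, bond orders sum to 4 (valence 4) → 0 H
  atom 5: C, bond orders sum to 4 (valence 4) → 0 H
  atom 6: O, bond orders sum to 2 (valence 2) → 0 H
  atom 7: O, bond orders sum to 1 (valence 2) → 1 H
  atom 8: C, bond orders sum to 4 (valence 4) → 0 H
  atom 9: C, bond orders sum to 3 (valence 4) → 1 H
  atom 10: C, bond orders sum to 4 (valence 4) → 0 H
  atom 11: I (halogen, monovalent) → 0 H
  atom 12: C, bond orders sum to 4 (valence 4) → 0 H
  atom 13: F (halogen, monovalent) → 0 H
  atom 14: F (halogen, monovalent) → 0 H
  atom 15: F (halogen, monovalent) → 0 H
Totals → C:9, H:6, F:3, I:1, O:2.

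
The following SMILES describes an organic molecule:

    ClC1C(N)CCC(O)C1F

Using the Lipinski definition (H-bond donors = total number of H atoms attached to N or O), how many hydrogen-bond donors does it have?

3

Donors: find every N or O and count the H atoms it carries.
  atom 4 (N): bond orders sum to 1 → 2 H
  atom 8 (O): bond orders sum to 1 → 1 H
Lipinski HBD = 3.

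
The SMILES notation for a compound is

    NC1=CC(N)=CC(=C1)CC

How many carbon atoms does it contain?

Count every carbon token in the SMILES (each C, including those in ring-closure positions and inside branches).
Carbon count: 8.

8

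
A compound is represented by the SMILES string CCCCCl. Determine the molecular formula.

Walk through each heavy atom and fill implicit hydrogens from standard valence (C 4, N 3, O 2, S 2, halogen 1):
  atom 1: C, bond orders sum to 1 (valence 4) → 3 H
  atom 2: C, bond orders sum to 2 (valence 4) → 2 H
  atom 3: C, bond orders sum to 2 (valence 4) → 2 H
  atom 4: C, bond orders sum to 2 (valence 4) → 2 H
  atom 5: Cl (halogen, monovalent) → 0 H
Totals → C:4, H:9, Cl:1.
In Hill order: C4H9Cl.

C4H9Cl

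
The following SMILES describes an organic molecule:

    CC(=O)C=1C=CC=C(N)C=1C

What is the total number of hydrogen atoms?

Walk through each heavy atom and fill implicit hydrogens from standard valence (C 4, N 3, O 2, S 2, halogen 1):
  atom 1: C, bond orders sum to 1 (valence 4) → 3 H
  atom 2: C, bond orders sum to 4 (valence 4) → 0 H
  atom 3: O, bond orders sum to 2 (valence 2) → 0 H
  atom 4: C, bond orders sum to 4 (valence 4) → 0 H
  atom 5: C, bond orders sum to 3 (valence 4) → 1 H
  atom 6: C, bond orders sum to 3 (valence 4) → 1 H
  atom 7: C, bond orders sum to 3 (valence 4) → 1 H
  atom 8: C, bond orders sum to 4 (valence 4) → 0 H
  atom 9: N, bond orders sum to 1 (valence 3) → 2 H
  atom 10: C, bond orders sum to 4 (valence 4) → 0 H
  atom 11: C, bond orders sum to 1 (valence 4) → 3 H
Total hydrogens: 11.

11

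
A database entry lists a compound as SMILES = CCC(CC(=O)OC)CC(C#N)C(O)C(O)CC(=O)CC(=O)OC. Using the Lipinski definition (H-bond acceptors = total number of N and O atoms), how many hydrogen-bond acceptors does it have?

8

N atoms: 1; O atoms: 7.
Lipinski HBA = 1 + 7 = 8.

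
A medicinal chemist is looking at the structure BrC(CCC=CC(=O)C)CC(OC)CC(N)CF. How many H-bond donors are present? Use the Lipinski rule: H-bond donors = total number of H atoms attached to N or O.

Donors: find every N or O and count the H atoms it carries.
  atom 8 (O): bond orders sum to 2 → 0 H
  atom 12 (O): bond orders sum to 2 → 0 H
  atom 16 (N): bond orders sum to 1 → 2 H
Lipinski HBD = 2.

2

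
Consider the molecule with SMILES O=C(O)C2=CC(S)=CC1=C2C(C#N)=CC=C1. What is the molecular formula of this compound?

Walk through each heavy atom and fill implicit hydrogens from standard valence (C 4, N 3, O 2, S 2, halogen 1):
  atom 1: O, bond orders sum to 2 (valence 2) → 0 H
  atom 2: C, bond orders sum to 4 (valence 4) → 0 H
  atom 3: O, bond orders sum to 1 (valence 2) → 1 H
  atom 4: C, bond orders sum to 4 (valence 4) → 0 H
  atom 5: C, bond orders sum to 3 (valence 4) → 1 H
  atom 6: C, bond orders sum to 4 (valence 4) → 0 H
  atom 7: S, bond orders sum to 1 (valence 2) → 1 H
  atom 8: C, bond orders sum to 3 (valence 4) → 1 H
  atom 9: C, bond orders sum to 4 (valence 4) → 0 H
  atom 10: C, bond orders sum to 4 (valence 4) → 0 H
  atom 11: C, bond orders sum to 4 (valence 4) → 0 H
  atom 12: C, bond orders sum to 4 (valence 4) → 0 H
  atom 13: N, bond orders sum to 3 (valence 3) → 0 H
  atom 14: C, bond orders sum to 3 (valence 4) → 1 H
  atom 15: C, bond orders sum to 3 (valence 4) → 1 H
  atom 16: C, bond orders sum to 3 (valence 4) → 1 H
Totals → C:12, H:7, N:1, O:2, S:1.
In Hill order: C12H7NO2S.

C12H7NO2S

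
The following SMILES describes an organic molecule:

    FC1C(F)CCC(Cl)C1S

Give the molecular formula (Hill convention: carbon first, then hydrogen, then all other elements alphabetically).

C6H9ClF2S

Walk through each heavy atom and fill implicit hydrogens from standard valence (C 4, N 3, O 2, S 2, halogen 1):
  atom 1: F (halogen, monovalent) → 0 H
  atom 2: C, bond orders sum to 3 (valence 4) → 1 H
  atom 3: C, bond orders sum to 3 (valence 4) → 1 H
  atom 4: F (halogen, monovalent) → 0 H
  atom 5: C, bond orders sum to 2 (valence 4) → 2 H
  atom 6: C, bond orders sum to 2 (valence 4) → 2 H
  atom 7: C, bond orders sum to 3 (valence 4) → 1 H
  atom 8: Cl (halogen, monovalent) → 0 H
  atom 9: C, bond orders sum to 3 (valence 4) → 1 H
  atom 10: S, bond orders sum to 1 (valence 2) → 1 H
Totals → C:6, H:9, Cl:1, F:2, S:1.
In Hill order: C6H9ClF2S.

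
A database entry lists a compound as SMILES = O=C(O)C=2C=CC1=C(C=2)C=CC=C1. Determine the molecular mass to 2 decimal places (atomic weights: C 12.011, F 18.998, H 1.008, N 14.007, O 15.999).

172.18 g/mol

First, the molecular formula is C11H8O2 (counting implicit H from valence).
  C: 11 × 12.011 = 132.121
  H: 8 × 1.008 = 8.064
  O: 2 × 15.999 = 31.998
Sum: 11×12.011 + 8×1.008 + 2×15.999 = 172.183 → 172.18 g/mol.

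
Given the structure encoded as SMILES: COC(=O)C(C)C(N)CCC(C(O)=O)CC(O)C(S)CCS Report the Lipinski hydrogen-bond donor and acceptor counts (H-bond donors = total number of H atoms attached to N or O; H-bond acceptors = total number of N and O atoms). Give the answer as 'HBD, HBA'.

4, 6

Donors: find every N or O and count the H atoms it carries.
  atom 2 (O): bond orders sum to 2 → 0 H
  atom 4 (O): bond orders sum to 2 → 0 H
  atom 8 (N): bond orders sum to 1 → 2 H
  atom 13 (O): bond orders sum to 1 → 1 H
  atom 14 (O): bond orders sum to 2 → 0 H
  atom 17 (O): bond orders sum to 1 → 1 H
Lipinski HBD = 4.
Acceptors: N atoms = 1, O atoms = 5 → HBA = 6.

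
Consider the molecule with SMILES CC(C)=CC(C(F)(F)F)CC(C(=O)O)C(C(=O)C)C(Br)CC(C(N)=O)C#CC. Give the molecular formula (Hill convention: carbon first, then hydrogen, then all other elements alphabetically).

C19H25BrF3NO4

Walk through each heavy atom and fill implicit hydrogens from standard valence (C 4, N 3, O 2, S 2, halogen 1):
  atom 1: C, bond orders sum to 1 (valence 4) → 3 H
  atom 2: C, bond orders sum to 4 (valence 4) → 0 H
  atom 3: C, bond orders sum to 1 (valence 4) → 3 H
  atom 4: C, bond orders sum to 3 (valence 4) → 1 H
  atom 5: C, bond orders sum to 3 (valence 4) → 1 H
  atom 6: C, bond orders sum to 4 (valence 4) → 0 H
  atom 7: F (halogen, monovalent) → 0 H
  atom 8: F (halogen, monovalent) → 0 H
  atom 9: F (halogen, monovalent) → 0 H
  atom 10: C, bond orders sum to 2 (valence 4) → 2 H
  atom 11: C, bond orders sum to 3 (valence 4) → 1 H
  atom 12: C, bond orders sum to 4 (valence 4) → 0 H
  atom 13: O, bond orders sum to 2 (valence 2) → 0 H
  atom 14: O, bond orders sum to 1 (valence 2) → 1 H
  atom 15: C, bond orders sum to 3 (valence 4) → 1 H
  atom 16: C, bond orders sum to 4 (valence 4) → 0 H
  atom 17: O, bond orders sum to 2 (valence 2) → 0 H
  atom 18: C, bond orders sum to 1 (valence 4) → 3 H
  atom 19: C, bond orders sum to 3 (valence 4) → 1 H
  atom 20: Br (halogen, monovalent) → 0 H
  atom 21: C, bond orders sum to 2 (valence 4) → 2 H
  atom 22: C, bond orders sum to 3 (valence 4) → 1 H
  atom 23: C, bond orders sum to 4 (valence 4) → 0 H
  atom 24: N, bond orders sum to 1 (valence 3) → 2 H
  atom 25: O, bond orders sum to 2 (valence 2) → 0 H
  atom 26: C, bond orders sum to 4 (valence 4) → 0 H
  atom 27: C, bond orders sum to 4 (valence 4) → 0 H
  atom 28: C, bond orders sum to 1 (valence 4) → 3 H
Totals → C:19, H:25, Br:1, F:3, N:1, O:4.
In Hill order: C19H25BrF3NO4.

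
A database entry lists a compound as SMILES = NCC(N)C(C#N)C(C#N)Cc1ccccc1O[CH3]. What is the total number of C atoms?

14

Count every carbon token in the SMILES (each C, including those in ring-closure positions and inside branches).
Carbon count: 14.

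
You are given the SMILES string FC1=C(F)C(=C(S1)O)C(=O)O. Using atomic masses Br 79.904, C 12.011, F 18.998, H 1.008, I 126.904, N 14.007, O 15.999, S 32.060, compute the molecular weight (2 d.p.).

First, the molecular formula is C5H2F2O3S (counting implicit H from valence).
  C: 5 × 12.011 = 60.055
  F: 2 × 18.998 = 37.996
  H: 2 × 1.008 = 2.016
  O: 3 × 15.999 = 47.997
  S: 1 × 32.060 = 32.060
Sum: 5×12.011 + 2×18.998 + 2×1.008 + 3×15.999 + 1×32.060 = 180.124 → 180.12 g/mol.

180.12 g/mol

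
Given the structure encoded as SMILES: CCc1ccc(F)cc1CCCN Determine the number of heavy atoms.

Every atom symbol written in the SMILES (organic subset) is one heavy atom; implicit H are not written.
Heavy atoms by element → C:11, F:1, N:1.
Total: 13.

13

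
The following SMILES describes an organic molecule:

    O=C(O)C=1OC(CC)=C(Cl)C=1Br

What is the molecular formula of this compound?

Walk through each heavy atom and fill implicit hydrogens from standard valence (C 4, N 3, O 2, S 2, halogen 1):
  atom 1: O, bond orders sum to 2 (valence 2) → 0 H
  atom 2: C, bond orders sum to 4 (valence 4) → 0 H
  atom 3: O, bond orders sum to 1 (valence 2) → 1 H
  atom 4: C, bond orders sum to 4 (valence 4) → 0 H
  atom 5: O, bond orders sum to 2 (valence 2) → 0 H
  atom 6: C, bond orders sum to 4 (valence 4) → 0 H
  atom 7: C, bond orders sum to 2 (valence 4) → 2 H
  atom 8: C, bond orders sum to 1 (valence 4) → 3 H
  atom 9: C, bond orders sum to 4 (valence 4) → 0 H
  atom 10: Cl (halogen, monovalent) → 0 H
  atom 11: C, bond orders sum to 4 (valence 4) → 0 H
  atom 12: Br (halogen, monovalent) → 0 H
Totals → C:7, H:6, Br:1, Cl:1, O:3.
In Hill order: C7H6BrClO3.

C7H6BrClO3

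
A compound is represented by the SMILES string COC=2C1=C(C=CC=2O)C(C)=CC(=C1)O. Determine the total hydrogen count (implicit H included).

12

Walk through each heavy atom and fill implicit hydrogens from standard valence (C 4, N 3, O 2, S 2, halogen 1):
  atom 1: C, bond orders sum to 1 (valence 4) → 3 H
  atom 2: O, bond orders sum to 2 (valence 2) → 0 H
  atom 3: C, bond orders sum to 4 (valence 4) → 0 H
  atom 4: C, bond orders sum to 4 (valence 4) → 0 H
  atom 5: C, bond orders sum to 4 (valence 4) → 0 H
  atom 6: C, bond orders sum to 3 (valence 4) → 1 H
  atom 7: C, bond orders sum to 3 (valence 4) → 1 H
  atom 8: C, bond orders sum to 4 (valence 4) → 0 H
  atom 9: O, bond orders sum to 1 (valence 2) → 1 H
  atom 10: C, bond orders sum to 4 (valence 4) → 0 H
  atom 11: C, bond orders sum to 1 (valence 4) → 3 H
  atom 12: C, bond orders sum to 3 (valence 4) → 1 H
  atom 13: C, bond orders sum to 4 (valence 4) → 0 H
  atom 14: C, bond orders sum to 3 (valence 4) → 1 H
  atom 15: O, bond orders sum to 1 (valence 2) → 1 H
Total hydrogens: 12.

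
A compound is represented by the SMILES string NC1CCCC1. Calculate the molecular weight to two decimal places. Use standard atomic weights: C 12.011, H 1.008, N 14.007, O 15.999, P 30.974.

85.15 g/mol

First, the molecular formula is C5H11N (counting implicit H from valence).
  C: 5 × 12.011 = 60.055
  H: 11 × 1.008 = 11.088
  N: 1 × 14.007 = 14.007
Sum: 5×12.011 + 11×1.008 + 1×14.007 = 85.150 → 85.15 g/mol.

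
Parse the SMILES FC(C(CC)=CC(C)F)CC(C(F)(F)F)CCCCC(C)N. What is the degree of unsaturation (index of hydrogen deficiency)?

Molecular formula: C16H28F5N.
DoU = (2C + 2 + N − H − X) / 2, where X is the halogen count and O/S are ignored.
    = (2·16 + 2 + 1 − 28 − 5) / 2 = 2 / 2 = 1.

1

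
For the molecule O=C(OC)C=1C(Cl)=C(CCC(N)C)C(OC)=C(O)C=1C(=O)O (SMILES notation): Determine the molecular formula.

Walk through each heavy atom and fill implicit hydrogens from standard valence (C 4, N 3, O 2, S 2, halogen 1):
  atom 1: O, bond orders sum to 2 (valence 2) → 0 H
  atom 2: C, bond orders sum to 4 (valence 4) → 0 H
  atom 3: O, bond orders sum to 2 (valence 2) → 0 H
  atom 4: C, bond orders sum to 1 (valence 4) → 3 H
  atom 5: C, bond orders sum to 4 (valence 4) → 0 H
  atom 6: C, bond orders sum to 4 (valence 4) → 0 H
  atom 7: Cl (halogen, monovalent) → 0 H
  atom 8: C, bond orders sum to 4 (valence 4) → 0 H
  atom 9: C, bond orders sum to 2 (valence 4) → 2 H
  atom 10: C, bond orders sum to 2 (valence 4) → 2 H
  atom 11: C, bond orders sum to 3 (valence 4) → 1 H
  atom 12: N, bond orders sum to 1 (valence 3) → 2 H
  atom 13: C, bond orders sum to 1 (valence 4) → 3 H
  atom 14: C, bond orders sum to 4 (valence 4) → 0 H
  atom 15: O, bond orders sum to 2 (valence 2) → 0 H
  atom 16: C, bond orders sum to 1 (valence 4) → 3 H
  atom 17: C, bond orders sum to 4 (valence 4) → 0 H
  atom 18: O, bond orders sum to 1 (valence 2) → 1 H
  atom 19: C, bond orders sum to 4 (valence 4) → 0 H
  atom 20: C, bond orders sum to 4 (valence 4) → 0 H
  atom 21: O, bond orders sum to 2 (valence 2) → 0 H
  atom 22: O, bond orders sum to 1 (valence 2) → 1 H
Totals → C:14, H:18, Cl:1, N:1, O:6.
In Hill order: C14H18ClNO6.

C14H18ClNO6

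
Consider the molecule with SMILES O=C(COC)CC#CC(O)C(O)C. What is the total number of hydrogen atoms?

Walk through each heavy atom and fill implicit hydrogens from standard valence (C 4, N 3, O 2, S 2, halogen 1):
  atom 1: O, bond orders sum to 2 (valence 2) → 0 H
  atom 2: C, bond orders sum to 4 (valence 4) → 0 H
  atom 3: C, bond orders sum to 2 (valence 4) → 2 H
  atom 4: O, bond orders sum to 2 (valence 2) → 0 H
  atom 5: C, bond orders sum to 1 (valence 4) → 3 H
  atom 6: C, bond orders sum to 2 (valence 4) → 2 H
  atom 7: C, bond orders sum to 4 (valence 4) → 0 H
  atom 8: C, bond orders sum to 4 (valence 4) → 0 H
  atom 9: C, bond orders sum to 3 (valence 4) → 1 H
  atom 10: O, bond orders sum to 1 (valence 2) → 1 H
  atom 11: C, bond orders sum to 3 (valence 4) → 1 H
  atom 12: O, bond orders sum to 1 (valence 2) → 1 H
  atom 13: C, bond orders sum to 1 (valence 4) → 3 H
Total hydrogens: 14.

14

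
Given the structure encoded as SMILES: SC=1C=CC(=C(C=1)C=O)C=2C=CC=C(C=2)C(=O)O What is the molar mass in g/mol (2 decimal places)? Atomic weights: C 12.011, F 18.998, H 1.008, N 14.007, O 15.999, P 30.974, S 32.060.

First, the molecular formula is C14H10O3S (counting implicit H from valence).
  C: 14 × 12.011 = 168.154
  H: 10 × 1.008 = 10.080
  O: 3 × 15.999 = 47.997
  S: 1 × 32.060 = 32.060
Sum: 14×12.011 + 10×1.008 + 3×15.999 + 1×32.060 = 258.291 → 258.29 g/mol.

258.29 g/mol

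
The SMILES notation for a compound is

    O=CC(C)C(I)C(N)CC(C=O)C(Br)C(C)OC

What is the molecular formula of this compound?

Walk through each heavy atom and fill implicit hydrogens from standard valence (C 4, N 3, O 2, S 2, halogen 1):
  atom 1: O, bond orders sum to 2 (valence 2) → 0 H
  atom 2: C, bond orders sum to 3 (valence 4) → 1 H
  atom 3: C, bond orders sum to 3 (valence 4) → 1 H
  atom 4: C, bond orders sum to 1 (valence 4) → 3 H
  atom 5: C, bond orders sum to 3 (valence 4) → 1 H
  atom 6: I (halogen, monovalent) → 0 H
  atom 7: C, bond orders sum to 3 (valence 4) → 1 H
  atom 8: N, bond orders sum to 1 (valence 3) → 2 H
  atom 9: C, bond orders sum to 2 (valence 4) → 2 H
  atom 10: C, bond orders sum to 3 (valence 4) → 1 H
  atom 11: C, bond orders sum to 3 (valence 4) → 1 H
  atom 12: O, bond orders sum to 2 (valence 2) → 0 H
  atom 13: C, bond orders sum to 3 (valence 4) → 1 H
  atom 14: Br (halogen, monovalent) → 0 H
  atom 15: C, bond orders sum to 3 (valence 4) → 1 H
  atom 16: C, bond orders sum to 1 (valence 4) → 3 H
  atom 17: O, bond orders sum to 2 (valence 2) → 0 H
  atom 18: C, bond orders sum to 1 (valence 4) → 3 H
Totals → C:12, H:21, Br:1, I:1, N:1, O:3.

C12H21BrINO3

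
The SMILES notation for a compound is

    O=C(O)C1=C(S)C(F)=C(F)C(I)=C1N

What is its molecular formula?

Walk through each heavy atom and fill implicit hydrogens from standard valence (C 4, N 3, O 2, S 2, halogen 1):
  atom 1: O, bond orders sum to 2 (valence 2) → 0 H
  atom 2: C, bond orders sum to 4 (valence 4) → 0 H
  atom 3: O, bond orders sum to 1 (valence 2) → 1 H
  atom 4: C, bond orders sum to 4 (valence 4) → 0 H
  atom 5: C, bond orders sum to 4 (valence 4) → 0 H
  atom 6: S, bond orders sum to 1 (valence 2) → 1 H
  atom 7: C, bond orders sum to 4 (valence 4) → 0 H
  atom 8: F (halogen, monovalent) → 0 H
  atom 9: C, bond orders sum to 4 (valence 4) → 0 H
  atom 10: F (halogen, monovalent) → 0 H
  atom 11: C, bond orders sum to 4 (valence 4) → 0 H
  atom 12: I (halogen, monovalent) → 0 H
  atom 13: C, bond orders sum to 4 (valence 4) → 0 H
  atom 14: N, bond orders sum to 1 (valence 3) → 2 H
Totals → C:7, H:4, F:2, I:1, N:1, O:2, S:1.
In Hill order: C7H4F2INO2S.

C7H4F2INO2S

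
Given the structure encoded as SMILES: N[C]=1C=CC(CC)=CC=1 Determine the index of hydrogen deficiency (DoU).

Molecular formula: C8H11N.
DoU = (2C + 2 + N − H − X) / 2, where X is the halogen count and O/S are ignored.
    = (2·8 + 2 + 1 − 11 − 0) / 2 = 8 / 2 = 4.

4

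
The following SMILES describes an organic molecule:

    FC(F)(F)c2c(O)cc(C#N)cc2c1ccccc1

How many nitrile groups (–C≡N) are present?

1

The nitrile motif appears at heavy-atom position 10 in the SMILES.
Other groups present: 1 hydroxyl.
Nitrile count: 1.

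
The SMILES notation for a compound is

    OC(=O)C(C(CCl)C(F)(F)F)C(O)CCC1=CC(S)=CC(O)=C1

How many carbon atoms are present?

14

Count every carbon token in the SMILES (each C, including those in ring-closure positions and inside branches).
Carbon count: 14.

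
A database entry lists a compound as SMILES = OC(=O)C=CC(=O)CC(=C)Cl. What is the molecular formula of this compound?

Walk through each heavy atom and fill implicit hydrogens from standard valence (C 4, N 3, O 2, S 2, halogen 1):
  atom 1: O, bond orders sum to 1 (valence 2) → 1 H
  atom 2: C, bond orders sum to 4 (valence 4) → 0 H
  atom 3: O, bond orders sum to 2 (valence 2) → 0 H
  atom 4: C, bond orders sum to 3 (valence 4) → 1 H
  atom 5: C, bond orders sum to 3 (valence 4) → 1 H
  atom 6: C, bond orders sum to 4 (valence 4) → 0 H
  atom 7: O, bond orders sum to 2 (valence 2) → 0 H
  atom 8: C, bond orders sum to 2 (valence 4) → 2 H
  atom 9: C, bond orders sum to 4 (valence 4) → 0 H
  atom 10: C, bond orders sum to 2 (valence 4) → 2 H
  atom 11: Cl (halogen, monovalent) → 0 H
Totals → C:7, H:7, Cl:1, O:3.
In Hill order: C7H7ClO3.

C7H7ClO3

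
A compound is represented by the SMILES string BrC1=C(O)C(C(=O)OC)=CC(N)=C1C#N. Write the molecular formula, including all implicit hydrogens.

C9H7BrN2O3

Walk through each heavy atom and fill implicit hydrogens from standard valence (C 4, N 3, O 2, S 2, halogen 1):
  atom 1: Br (halogen, monovalent) → 0 H
  atom 2: C, bond orders sum to 4 (valence 4) → 0 H
  atom 3: C, bond orders sum to 4 (valence 4) → 0 H
  atom 4: O, bond orders sum to 1 (valence 2) → 1 H
  atom 5: C, bond orders sum to 4 (valence 4) → 0 H
  atom 6: C, bond orders sum to 4 (valence 4) → 0 H
  atom 7: O, bond orders sum to 2 (valence 2) → 0 H
  atom 8: O, bond orders sum to 2 (valence 2) → 0 H
  atom 9: C, bond orders sum to 1 (valence 4) → 3 H
  atom 10: C, bond orders sum to 3 (valence 4) → 1 H
  atom 11: C, bond orders sum to 4 (valence 4) → 0 H
  atom 12: N, bond orders sum to 1 (valence 3) → 2 H
  atom 13: C, bond orders sum to 4 (valence 4) → 0 H
  atom 14: C, bond orders sum to 4 (valence 4) → 0 H
  atom 15: N, bond orders sum to 3 (valence 3) → 0 H
Totals → C:9, H:7, Br:1, N:2, O:3.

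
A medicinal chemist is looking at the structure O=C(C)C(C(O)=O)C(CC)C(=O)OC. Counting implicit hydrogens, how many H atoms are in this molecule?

14

Walk through each heavy atom and fill implicit hydrogens from standard valence (C 4, N 3, O 2, S 2, halogen 1):
  atom 1: O, bond orders sum to 2 (valence 2) → 0 H
  atom 2: C, bond orders sum to 4 (valence 4) → 0 H
  atom 3: C, bond orders sum to 1 (valence 4) → 3 H
  atom 4: C, bond orders sum to 3 (valence 4) → 1 H
  atom 5: C, bond orders sum to 4 (valence 4) → 0 H
  atom 6: O, bond orders sum to 1 (valence 2) → 1 H
  atom 7: O, bond orders sum to 2 (valence 2) → 0 H
  atom 8: C, bond orders sum to 3 (valence 4) → 1 H
  atom 9: C, bond orders sum to 2 (valence 4) → 2 H
  atom 10: C, bond orders sum to 1 (valence 4) → 3 H
  atom 11: C, bond orders sum to 4 (valence 4) → 0 H
  atom 12: O, bond orders sum to 2 (valence 2) → 0 H
  atom 13: O, bond orders sum to 2 (valence 2) → 0 H
  atom 14: C, bond orders sum to 1 (valence 4) → 3 H
Total hydrogens: 14.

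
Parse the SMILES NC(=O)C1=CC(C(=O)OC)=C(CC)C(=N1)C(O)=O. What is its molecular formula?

C11H12N2O5

Walk through each heavy atom and fill implicit hydrogens from standard valence (C 4, N 3, O 2, S 2, halogen 1):
  atom 1: N, bond orders sum to 1 (valence 3) → 2 H
  atom 2: C, bond orders sum to 4 (valence 4) → 0 H
  atom 3: O, bond orders sum to 2 (valence 2) → 0 H
  atom 4: C, bond orders sum to 4 (valence 4) → 0 H
  atom 5: C, bond orders sum to 3 (valence 4) → 1 H
  atom 6: C, bond orders sum to 4 (valence 4) → 0 H
  atom 7: C, bond orders sum to 4 (valence 4) → 0 H
  atom 8: O, bond orders sum to 2 (valence 2) → 0 H
  atom 9: O, bond orders sum to 2 (valence 2) → 0 H
  atom 10: C, bond orders sum to 1 (valence 4) → 3 H
  atom 11: C, bond orders sum to 4 (valence 4) → 0 H
  atom 12: C, bond orders sum to 2 (valence 4) → 2 H
  atom 13: C, bond orders sum to 1 (valence 4) → 3 H
  atom 14: C, bond orders sum to 4 (valence 4) → 0 H
  atom 15: N, bond orders sum to 3 (valence 3) → 0 H
  atom 16: C, bond orders sum to 4 (valence 4) → 0 H
  atom 17: O, bond orders sum to 1 (valence 2) → 1 H
  atom 18: O, bond orders sum to 2 (valence 2) → 0 H
Totals → C:11, H:12, N:2, O:5.
In Hill order: C11H12N2O5.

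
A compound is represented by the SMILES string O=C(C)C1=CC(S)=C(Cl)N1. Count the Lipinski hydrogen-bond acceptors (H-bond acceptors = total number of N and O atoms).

N atoms: 1; O atoms: 1.
Lipinski HBA = 1 + 1 = 2.

2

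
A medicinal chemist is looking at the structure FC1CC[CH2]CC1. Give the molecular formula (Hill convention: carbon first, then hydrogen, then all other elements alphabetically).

C6H11F

Walk through each heavy atom and fill implicit hydrogens from standard valence (C 4, N 3, O 2, S 2, halogen 1):
  atom 1: F (halogen, monovalent) → 0 H
  atom 2: C, bond orders sum to 3 (valence 4) → 1 H
  atom 3: C, bond orders sum to 2 (valence 4) → 2 H
  atom 4: C, bond orders sum to 2 (valence 4) → 2 H
  atom 5: C with explicit H count 2
  atom 6: C, bond orders sum to 2 (valence 4) → 2 H
  atom 7: C, bond orders sum to 2 (valence 4) → 2 H
Totals → C:6, H:11, F:1.
In Hill order: C6H11F.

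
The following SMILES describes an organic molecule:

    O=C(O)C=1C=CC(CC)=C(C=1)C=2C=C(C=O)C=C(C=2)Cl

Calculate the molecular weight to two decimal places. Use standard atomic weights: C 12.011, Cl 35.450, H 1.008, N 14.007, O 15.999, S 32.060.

288.73 g/mol

First, the molecular formula is C16H13ClO3 (counting implicit H from valence).
  C: 16 × 12.011 = 192.176
  Cl: 1 × 35.450 = 35.450
  H: 13 × 1.008 = 13.104
  O: 3 × 15.999 = 47.997
Sum: 16×12.011 + 1×35.450 + 13×1.008 + 3×15.999 = 288.727 → 288.73 g/mol.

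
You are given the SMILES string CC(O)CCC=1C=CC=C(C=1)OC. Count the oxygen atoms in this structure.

Scan the SMILES for O atoms (remember two-letter symbols like Cl and Br are single atoms).
Oxygen count: 2.

2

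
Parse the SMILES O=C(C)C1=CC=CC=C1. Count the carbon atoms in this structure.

Count every carbon token in the SMILES (each C, including those in ring-closure positions and inside branches).
Carbon count: 8.

8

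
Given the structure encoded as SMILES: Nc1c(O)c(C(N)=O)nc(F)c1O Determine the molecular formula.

C6H6FN3O3

Walk through each heavy atom and fill implicit hydrogens from standard valence (C 4, N 3, O 2, S 2, halogen 1); for lowercase aromatic atoms, an aromatic c carries 1 H when it has two neighbours and 0 H with three, and aromatic n carries 0 H:
  atom 1: N, bond orders sum to 1 (valence 3) → 2 H
  atom 2: aromatic c, 3 neighbours → 0 H
  atom 3: aromatic c, 3 neighbours → 0 H
  atom 4: O, bond orders sum to 1 (valence 2) → 1 H
  atom 5: aromatic c, 3 neighbours → 0 H
  atom 6: C, bond orders sum to 4 (valence 4) → 0 H
  atom 7: N, bond orders sum to 1 (valence 3) → 2 H
  atom 8: O, bond orders sum to 2 (valence 2) → 0 H
  atom 9: aromatic n, 2 neighbours → 0 H
  atom 10: aromatic c, 3 neighbours → 0 H
  atom 11: F (halogen, monovalent) → 0 H
  atom 12: aromatic c, 3 neighbours → 0 H
  atom 13: O, bond orders sum to 1 (valence 2) → 1 H
Totals → C:6, H:6, F:1, N:3, O:3.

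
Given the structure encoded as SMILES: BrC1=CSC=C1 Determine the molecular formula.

C4H3BrS

Walk through each heavy atom and fill implicit hydrogens from standard valence (C 4, N 3, O 2, S 2, halogen 1):
  atom 1: Br (halogen, monovalent) → 0 H
  atom 2: C, bond orders sum to 4 (valence 4) → 0 H
  atom 3: C, bond orders sum to 3 (valence 4) → 1 H
  atom 4: S, bond orders sum to 2 (valence 2) → 0 H
  atom 5: C, bond orders sum to 3 (valence 4) → 1 H
  atom 6: C, bond orders sum to 3 (valence 4) → 1 H
Totals → C:4, H:3, Br:1, S:1.
In Hill order: C4H3BrS.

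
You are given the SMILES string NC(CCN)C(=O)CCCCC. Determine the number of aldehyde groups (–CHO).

Scan the SMILES for the aldehyde motif — none present.
Groups that are present: 1 ketone, 2 primary amine.

0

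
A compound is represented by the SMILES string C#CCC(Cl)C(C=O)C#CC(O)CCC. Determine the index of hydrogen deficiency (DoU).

Molecular formula: C12H15ClO2.
DoU = (2C + 2 + N − H − X) / 2, where X is the halogen count and O/S are ignored.
    = (2·12 + 2 + 0 − 15 − 1) / 2 = 10 / 2 = 5.

5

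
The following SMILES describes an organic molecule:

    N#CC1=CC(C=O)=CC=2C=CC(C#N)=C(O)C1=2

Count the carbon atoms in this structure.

Count every carbon token in the SMILES (each C, including those in ring-closure positions and inside branches).
Carbon count: 13.

13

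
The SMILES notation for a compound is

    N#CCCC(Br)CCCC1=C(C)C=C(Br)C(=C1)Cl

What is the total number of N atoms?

1

Scan the SMILES for N atoms (remember two-letter symbols like Cl and Br are single atoms).
Nitrogen count: 1.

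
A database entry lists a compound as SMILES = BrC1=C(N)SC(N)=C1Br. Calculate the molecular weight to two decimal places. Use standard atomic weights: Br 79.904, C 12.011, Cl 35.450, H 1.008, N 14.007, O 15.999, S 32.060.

271.96 g/mol

First, the molecular formula is C4H4Br2N2S (counting implicit H from valence).
  Br: 2 × 79.904 = 159.808
  C: 4 × 12.011 = 48.044
  H: 4 × 1.008 = 4.032
  N: 2 × 14.007 = 28.014
  S: 1 × 32.060 = 32.060
Sum: 2×79.904 + 4×12.011 + 4×1.008 + 2×14.007 + 1×32.060 = 271.958 → 271.96 g/mol.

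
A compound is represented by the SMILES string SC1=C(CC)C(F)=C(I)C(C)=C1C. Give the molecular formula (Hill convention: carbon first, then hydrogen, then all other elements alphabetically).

C10H12FIS

Walk through each heavy atom and fill implicit hydrogens from standard valence (C 4, N 3, O 2, S 2, halogen 1):
  atom 1: S, bond orders sum to 1 (valence 2) → 1 H
  atom 2: C, bond orders sum to 4 (valence 4) → 0 H
  atom 3: C, bond orders sum to 4 (valence 4) → 0 H
  atom 4: C, bond orders sum to 2 (valence 4) → 2 H
  atom 5: C, bond orders sum to 1 (valence 4) → 3 H
  atom 6: C, bond orders sum to 4 (valence 4) → 0 H
  atom 7: F (halogen, monovalent) → 0 H
  atom 8: C, bond orders sum to 4 (valence 4) → 0 H
  atom 9: I (halogen, monovalent) → 0 H
  atom 10: C, bond orders sum to 4 (valence 4) → 0 H
  atom 11: C, bond orders sum to 1 (valence 4) → 3 H
  atom 12: C, bond orders sum to 4 (valence 4) → 0 H
  atom 13: C, bond orders sum to 1 (valence 4) → 3 H
Totals → C:10, H:12, F:1, I:1, S:1.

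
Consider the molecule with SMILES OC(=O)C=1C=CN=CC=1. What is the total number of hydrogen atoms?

5

Walk through each heavy atom and fill implicit hydrogens from standard valence (C 4, N 3, O 2, S 2, halogen 1):
  atom 1: O, bond orders sum to 1 (valence 2) → 1 H
  atom 2: C, bond orders sum to 4 (valence 4) → 0 H
  atom 3: O, bond orders sum to 2 (valence 2) → 0 H
  atom 4: C, bond orders sum to 4 (valence 4) → 0 H
  atom 5: C, bond orders sum to 3 (valence 4) → 1 H
  atom 6: C, bond orders sum to 3 (valence 4) → 1 H
  atom 7: N, bond orders sum to 3 (valence 3) → 0 H
  atom 8: C, bond orders sum to 3 (valence 4) → 1 H
  atom 9: C, bond orders sum to 3 (valence 4) → 1 H
Total hydrogens: 5.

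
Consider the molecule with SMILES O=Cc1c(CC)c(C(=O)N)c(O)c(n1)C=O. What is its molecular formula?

Walk through each heavy atom and fill implicit hydrogens from standard valence (C 4, N 3, O 2, S 2, halogen 1); for lowercase aromatic atoms, an aromatic c carries 1 H when it has two neighbours and 0 H with three, and aromatic n carries 0 H:
  atom 1: O, bond orders sum to 2 (valence 2) → 0 H
  atom 2: C, bond orders sum to 3 (valence 4) → 1 H
  atom 3: aromatic c, 3 neighbours → 0 H
  atom 4: aromatic c, 3 neighbours → 0 H
  atom 5: C, bond orders sum to 2 (valence 4) → 2 H
  atom 6: C, bond orders sum to 1 (valence 4) → 3 H
  atom 7: aromatic c, 3 neighbours → 0 H
  atom 8: C, bond orders sum to 4 (valence 4) → 0 H
  atom 9: O, bond orders sum to 2 (valence 2) → 0 H
  atom 10: N, bond orders sum to 1 (valence 3) → 2 H
  atom 11: aromatic c, 3 neighbours → 0 H
  atom 12: O, bond orders sum to 1 (valence 2) → 1 H
  atom 13: aromatic c, 3 neighbours → 0 H
  atom 14: aromatic n, 2 neighbours → 0 H
  atom 15: C, bond orders sum to 3 (valence 4) → 1 H
  atom 16: O, bond orders sum to 2 (valence 2) → 0 H
Totals → C:10, H:10, N:2, O:4.

C10H10N2O4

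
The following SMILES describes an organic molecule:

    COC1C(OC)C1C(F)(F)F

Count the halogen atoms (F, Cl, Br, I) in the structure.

Halogen atoms appear at heavy-atom positions 9, 10, 11 (3×F).
Other groups present: 2 ether.
Halogen count: 3.

3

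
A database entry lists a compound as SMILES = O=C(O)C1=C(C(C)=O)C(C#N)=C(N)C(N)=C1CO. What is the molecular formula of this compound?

Walk through each heavy atom and fill implicit hydrogens from standard valence (C 4, N 3, O 2, S 2, halogen 1):
  atom 1: O, bond orders sum to 2 (valence 2) → 0 H
  atom 2: C, bond orders sum to 4 (valence 4) → 0 H
  atom 3: O, bond orders sum to 1 (valence 2) → 1 H
  atom 4: C, bond orders sum to 4 (valence 4) → 0 H
  atom 5: C, bond orders sum to 4 (valence 4) → 0 H
  atom 6: C, bond orders sum to 4 (valence 4) → 0 H
  atom 7: C, bond orders sum to 1 (valence 4) → 3 H
  atom 8: O, bond orders sum to 2 (valence 2) → 0 H
  atom 9: C, bond orders sum to 4 (valence 4) → 0 H
  atom 10: C, bond orders sum to 4 (valence 4) → 0 H
  atom 11: N, bond orders sum to 3 (valence 3) → 0 H
  atom 12: C, bond orders sum to 4 (valence 4) → 0 H
  atom 13: N, bond orders sum to 1 (valence 3) → 2 H
  atom 14: C, bond orders sum to 4 (valence 4) → 0 H
  atom 15: N, bond orders sum to 1 (valence 3) → 2 H
  atom 16: C, bond orders sum to 4 (valence 4) → 0 H
  atom 17: C, bond orders sum to 2 (valence 4) → 2 H
  atom 18: O, bond orders sum to 1 (valence 2) → 1 H
Totals → C:11, H:11, N:3, O:4.

C11H11N3O4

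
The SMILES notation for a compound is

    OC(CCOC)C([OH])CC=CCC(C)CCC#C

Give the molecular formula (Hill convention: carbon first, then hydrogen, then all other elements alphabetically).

Walk through each heavy atom and fill implicit hydrogens from standard valence (C 4, N 3, O 2, S 2, halogen 1):
  atom 1: O, bond orders sum to 1 (valence 2) → 1 H
  atom 2: C, bond orders sum to 3 (valence 4) → 1 H
  atom 3: C, bond orders sum to 2 (valence 4) → 2 H
  atom 4: C, bond orders sum to 2 (valence 4) → 2 H
  atom 5: O, bond orders sum to 2 (valence 2) → 0 H
  atom 6: C, bond orders sum to 1 (valence 4) → 3 H
  atom 7: C, bond orders sum to 3 (valence 4) → 1 H
  atom 8: O with explicit H count 1
  atom 9: C, bond orders sum to 2 (valence 4) → 2 H
  atom 10: C, bond orders sum to 3 (valence 4) → 1 H
  atom 11: C, bond orders sum to 3 (valence 4) → 1 H
  atom 12: C, bond orders sum to 2 (valence 4) → 2 H
  atom 13: C, bond orders sum to 3 (valence 4) → 1 H
  atom 14: C, bond orders sum to 1 (valence 4) → 3 H
  atom 15: C, bond orders sum to 2 (valence 4) → 2 H
  atom 16: C, bond orders sum to 2 (valence 4) → 2 H
  atom 17: C, bond orders sum to 4 (valence 4) → 0 H
  atom 18: C, bond orders sum to 3 (valence 4) → 1 H
Totals → C:15, H:26, O:3.
In Hill order: C15H26O3.

C15H26O3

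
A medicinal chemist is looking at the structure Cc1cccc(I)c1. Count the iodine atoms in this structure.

Scan the SMILES for I atoms (remember two-letter symbols like Cl and Br are single atoms).
Iodine count: 1.

1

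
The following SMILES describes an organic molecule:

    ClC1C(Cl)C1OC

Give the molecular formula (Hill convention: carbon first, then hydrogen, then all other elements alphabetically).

Walk through each heavy atom and fill implicit hydrogens from standard valence (C 4, N 3, O 2, S 2, halogen 1):
  atom 1: Cl (halogen, monovalent) → 0 H
  atom 2: C, bond orders sum to 3 (valence 4) → 1 H
  atom 3: C, bond orders sum to 3 (valence 4) → 1 H
  atom 4: Cl (halogen, monovalent) → 0 H
  atom 5: C, bond orders sum to 3 (valence 4) → 1 H
  atom 6: O, bond orders sum to 2 (valence 2) → 0 H
  atom 7: C, bond orders sum to 1 (valence 4) → 3 H
Totals → C:4, H:6, Cl:2, O:1.
In Hill order: C4H6Cl2O.

C4H6Cl2O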